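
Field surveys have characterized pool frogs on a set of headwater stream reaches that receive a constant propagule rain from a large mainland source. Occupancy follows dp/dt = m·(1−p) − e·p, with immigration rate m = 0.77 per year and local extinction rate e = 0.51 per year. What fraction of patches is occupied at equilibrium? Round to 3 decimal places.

0.602

Setting dp/dt = 0: m − m·p* = e·p*, so m = (m+e)·p*.
p* = m/(m+e) = 0.77/(0.77+0.51) = 0.77/1.2800 = 0.6016.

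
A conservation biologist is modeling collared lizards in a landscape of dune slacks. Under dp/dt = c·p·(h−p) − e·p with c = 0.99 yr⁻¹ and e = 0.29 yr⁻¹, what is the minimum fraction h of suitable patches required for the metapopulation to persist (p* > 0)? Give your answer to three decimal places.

0.293

p* = h − e/c is positive only when h > e/c.
h_min = e/c = 0.29/0.99 = 0.2929.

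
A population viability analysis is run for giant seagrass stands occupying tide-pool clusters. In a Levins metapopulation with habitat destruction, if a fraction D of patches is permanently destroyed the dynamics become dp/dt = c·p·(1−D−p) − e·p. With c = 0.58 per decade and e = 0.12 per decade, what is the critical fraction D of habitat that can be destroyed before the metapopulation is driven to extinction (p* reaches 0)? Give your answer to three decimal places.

The nontrivial equilibrium is p* = (1−D) − e/c; extinction occurs when this hits zero.
So D_crit = 1 − e/c = 1 − 0.12/0.58 = 1 − 0.2069 = 0.7931.
Note this equals the original equilibrium occupancy — the Levins extinction-debt result.

0.793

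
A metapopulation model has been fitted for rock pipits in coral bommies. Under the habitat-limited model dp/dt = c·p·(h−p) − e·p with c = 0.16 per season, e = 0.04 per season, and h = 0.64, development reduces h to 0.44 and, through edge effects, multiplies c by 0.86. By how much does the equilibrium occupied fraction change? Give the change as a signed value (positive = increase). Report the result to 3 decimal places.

-0.241

Before: p* = h − e/c = 0.64 − 0.04/0.16 = 0.64 − 0.2500 = 0.3900.
After: c = 0.1376, e = 0.04, h = 0.44; p* = 0.44 − 0.04/0.1376 = 0.1493.
Δp* = 0.1493 − 0.3900 = -0.2407.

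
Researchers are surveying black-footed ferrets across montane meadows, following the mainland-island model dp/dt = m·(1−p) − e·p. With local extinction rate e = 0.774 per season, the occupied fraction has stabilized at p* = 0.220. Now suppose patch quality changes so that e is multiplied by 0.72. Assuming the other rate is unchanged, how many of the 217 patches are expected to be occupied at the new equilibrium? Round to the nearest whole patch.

61

Balance m(1−p*) = e·p* gives m = e·p*/(1−p*) = 0.774×0.22000/0.78000 = 0.21831.
New p* = m/(m+e) = 0.21831/(0.21831+0.55728) = 0.28148.
Expected occupied = 217 × 0.28148 = 61.08 ≈ 61.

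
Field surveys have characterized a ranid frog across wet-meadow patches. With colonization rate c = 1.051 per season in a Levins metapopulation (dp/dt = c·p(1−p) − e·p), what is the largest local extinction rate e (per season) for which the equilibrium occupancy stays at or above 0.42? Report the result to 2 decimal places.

0.61

1 − e/c ≥ 0.42 ⇒ e ≤ c(1 − 0.42) = 1.051 × 0.5800.
e_max = 0.6096.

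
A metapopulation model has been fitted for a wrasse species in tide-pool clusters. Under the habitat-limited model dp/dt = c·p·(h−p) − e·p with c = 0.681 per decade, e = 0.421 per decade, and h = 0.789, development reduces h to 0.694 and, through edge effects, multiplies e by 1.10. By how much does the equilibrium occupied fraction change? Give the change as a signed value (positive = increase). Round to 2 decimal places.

-0.16

Before: p* = h − e/c = 0.789 − 0.421/0.681 = 0.789 − 0.6182 = 0.1708.
After: c = 0.681, e = 0.4631, h = 0.694; p* = 0.694 − 0.4631/0.681 = 0.0140.
Δp* = 0.0140 − 0.1708 = -0.1568.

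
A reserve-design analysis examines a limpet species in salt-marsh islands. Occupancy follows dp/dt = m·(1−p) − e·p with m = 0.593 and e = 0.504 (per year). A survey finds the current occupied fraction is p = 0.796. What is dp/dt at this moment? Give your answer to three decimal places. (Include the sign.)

Colonization term: m·(1−p) = 0.593×0.2040 = 0.12097.
Extinction term: e·p = 0.40118.
dp/dt = 0.12097 − 0.40118 = -0.28021.

-0.280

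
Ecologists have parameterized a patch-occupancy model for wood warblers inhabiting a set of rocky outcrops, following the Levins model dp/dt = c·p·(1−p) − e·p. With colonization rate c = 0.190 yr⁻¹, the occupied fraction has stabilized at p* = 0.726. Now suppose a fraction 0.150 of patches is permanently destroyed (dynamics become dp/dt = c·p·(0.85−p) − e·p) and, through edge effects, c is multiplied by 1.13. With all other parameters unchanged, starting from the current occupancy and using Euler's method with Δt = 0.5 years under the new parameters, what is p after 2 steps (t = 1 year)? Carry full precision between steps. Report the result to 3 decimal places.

0.708

Balance c(1−p*) = e gives e = 0.190×(1 − 0.72600) = 0.05206.
Starting from p₀ = 0.72600; update p ← p + (dp/dt)·Δt with the new parameters.
t = 0.5: p = 0.72600 + (-0.00923) = 0.71677
t = 1: p = 0.71677 + (-0.00841) = 0.70836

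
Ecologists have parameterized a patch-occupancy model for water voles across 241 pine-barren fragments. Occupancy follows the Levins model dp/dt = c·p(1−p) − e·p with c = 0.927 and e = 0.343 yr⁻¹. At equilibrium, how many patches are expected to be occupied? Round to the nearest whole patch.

152

p* = 1 − e/c = 1 − 0.343/0.927 = 0.6300.
Expected occupied patches = N × p* = 241 × 0.6300 = 151.83 ≈ 152.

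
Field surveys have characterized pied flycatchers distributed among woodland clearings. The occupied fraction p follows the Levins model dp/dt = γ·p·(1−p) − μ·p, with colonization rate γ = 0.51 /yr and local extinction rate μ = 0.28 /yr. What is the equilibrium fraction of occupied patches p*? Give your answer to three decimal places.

0.451

At equilibrium, colonization balances extinction: γ·p*·(1−p*) = μ·p*.
So p* = 1 − μ/γ = 1 − 0.28/0.51 = 1 − 0.5490 = 0.4510.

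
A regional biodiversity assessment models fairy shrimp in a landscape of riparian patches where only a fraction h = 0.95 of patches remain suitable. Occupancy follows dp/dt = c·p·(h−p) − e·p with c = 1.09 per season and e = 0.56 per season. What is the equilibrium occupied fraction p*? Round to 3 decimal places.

0.436

Setting dp/dt = 0 and dividing by p* gives c·(h−p*) = e.
So p* = h − e/c = 0.95 − 0.56/1.09 = 0.95 − 0.5138 = 0.4362.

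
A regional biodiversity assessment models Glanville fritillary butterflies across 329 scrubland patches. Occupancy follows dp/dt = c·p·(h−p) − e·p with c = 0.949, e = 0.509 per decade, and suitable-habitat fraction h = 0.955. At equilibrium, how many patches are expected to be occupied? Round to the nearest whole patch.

138

p* = h − e/c = 0.955 − 0.5364 = 0.4186.
Expected occupied patches = N × p* = 329 × 0.4186 = 137.73 ≈ 138.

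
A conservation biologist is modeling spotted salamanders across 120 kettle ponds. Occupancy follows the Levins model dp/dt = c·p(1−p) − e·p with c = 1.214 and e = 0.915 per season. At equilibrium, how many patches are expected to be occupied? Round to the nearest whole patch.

p* = 1 − e/c = 1 − 0.915/1.214 = 0.2463.
Expected occupied patches = N × p* = 120 × 0.2463 = 29.56 ≈ 30.

30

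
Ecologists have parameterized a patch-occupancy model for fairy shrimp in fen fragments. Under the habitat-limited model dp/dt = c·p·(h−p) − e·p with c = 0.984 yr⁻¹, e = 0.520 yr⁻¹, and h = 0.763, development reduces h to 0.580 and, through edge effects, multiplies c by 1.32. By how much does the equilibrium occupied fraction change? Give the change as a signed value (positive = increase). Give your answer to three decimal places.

Before: p* = h − e/c = 0.763 − 0.520/0.984 = 0.763 − 0.5285 = 0.2345.
After: c = 1.29888, e = 0.52, h = 0.580; p* = 0.580 − 0.52/1.29888 = 0.1797.
Δp* = 0.1797 − 0.2345 = -0.0549.

-0.055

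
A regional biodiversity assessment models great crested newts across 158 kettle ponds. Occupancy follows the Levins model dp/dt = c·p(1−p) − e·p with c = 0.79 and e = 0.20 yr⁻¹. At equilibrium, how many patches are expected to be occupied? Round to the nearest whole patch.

p* = 1 − e/c = 1 − 0.20/0.79 = 0.7468.
Expected occupied patches = N × p* = 158 × 0.7468 = 118.00 ≈ 118.

118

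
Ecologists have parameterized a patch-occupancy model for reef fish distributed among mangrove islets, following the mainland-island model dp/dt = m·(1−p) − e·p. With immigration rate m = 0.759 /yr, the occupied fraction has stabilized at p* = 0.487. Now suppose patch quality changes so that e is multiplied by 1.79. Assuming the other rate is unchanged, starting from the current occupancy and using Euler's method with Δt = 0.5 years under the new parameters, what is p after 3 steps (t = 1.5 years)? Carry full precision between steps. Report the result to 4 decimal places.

0.3464

Balance m(1−p*) = e·p* gives e = m(1−p*)/p* = 0.759×0.51300/0.48700 = 0.79952.
Starting from p₀ = 0.48700; update p ← p + (dp/dt)·Δt with the new parameters.
step 1: Δp = -0.15380, p = 0.33320
step 2: Δp = +0.01462, p = 0.34782
step 3: Δp = -0.00139, p = 0.34643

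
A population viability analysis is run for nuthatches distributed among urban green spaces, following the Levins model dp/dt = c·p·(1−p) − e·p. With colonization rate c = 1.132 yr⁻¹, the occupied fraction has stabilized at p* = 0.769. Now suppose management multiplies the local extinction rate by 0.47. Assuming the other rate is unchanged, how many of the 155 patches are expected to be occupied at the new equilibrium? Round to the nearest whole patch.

138

Balance c(1−p*) = e gives e = 1.132×(1 − 0.76900) = 0.26149.
New p* = 1 − e/c = 1 − 0.12290/1.13200 = 0.89143.
Expected occupied = 155 × 0.89143 = 138.17 ≈ 138.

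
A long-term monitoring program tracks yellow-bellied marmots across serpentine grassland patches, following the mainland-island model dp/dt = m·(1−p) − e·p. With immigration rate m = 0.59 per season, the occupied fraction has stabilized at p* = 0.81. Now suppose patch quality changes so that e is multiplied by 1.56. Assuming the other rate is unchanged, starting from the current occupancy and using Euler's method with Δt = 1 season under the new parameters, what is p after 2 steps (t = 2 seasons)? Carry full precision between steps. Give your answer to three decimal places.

0.735

Balance m(1−p*) = e·p* gives e = m(1−p*)/p* = 0.59×0.19000/0.81000 = 0.13840.
Starting from p₀ = 0.81000; update p ← p + (dp/dt)·Δt with the new parameters.
p: 0.81000 → 0.74722  (Δp = -0.06278)
p: 0.74722 → 0.73504  (Δp = -0.01219)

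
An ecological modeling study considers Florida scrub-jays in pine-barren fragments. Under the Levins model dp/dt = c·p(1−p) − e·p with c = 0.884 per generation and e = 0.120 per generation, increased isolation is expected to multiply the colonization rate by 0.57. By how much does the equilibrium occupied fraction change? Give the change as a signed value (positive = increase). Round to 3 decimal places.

Before: p* = 1 − 0.120/0.884 = 0.8643.
After the change, c = 0.50388, e = 0.12, so p* = 1 − 0.12/0.50388 = 0.7618.
Δp* = 0.7618 − 0.8643 = -0.1024.

-0.102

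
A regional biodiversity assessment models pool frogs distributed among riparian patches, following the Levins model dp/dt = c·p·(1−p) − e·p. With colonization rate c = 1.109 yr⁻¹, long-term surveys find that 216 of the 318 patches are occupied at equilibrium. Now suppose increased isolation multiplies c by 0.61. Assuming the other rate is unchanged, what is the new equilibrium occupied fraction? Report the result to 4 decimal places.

0.4742

Observed p* = 216/318 = 0.67925.
Balance c(1−p*) = e gives e = 1.109×(1 − 0.67925) = 0.35571.
New p* = 1 − e/c = 1 − 0.35571/0.67649 = 0.47418.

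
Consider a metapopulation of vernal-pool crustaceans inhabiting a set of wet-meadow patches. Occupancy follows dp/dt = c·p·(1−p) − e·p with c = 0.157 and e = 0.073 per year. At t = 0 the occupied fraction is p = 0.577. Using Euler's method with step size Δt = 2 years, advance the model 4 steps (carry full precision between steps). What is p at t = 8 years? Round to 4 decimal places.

Update rule: p ← p + [c·p·(1−p) − e·p]·Δt with Δt = 2.
p: 0.57700 → 0.56940  (Δp = -0.00760)
p: 0.56940 → 0.56325  (Δp = -0.00614)
p: 0.56325 → 0.55826  (Δp = -0.00499)
p: 0.55826 → 0.55419  (Δp = -0.00407)

0.5542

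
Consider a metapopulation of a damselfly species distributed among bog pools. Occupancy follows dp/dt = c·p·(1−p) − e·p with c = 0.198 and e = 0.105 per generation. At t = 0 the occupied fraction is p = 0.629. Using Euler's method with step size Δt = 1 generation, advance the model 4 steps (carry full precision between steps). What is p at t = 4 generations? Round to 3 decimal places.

Update rule: p ← p + [c·p·(1−p) − e·p]·Δt with Δt = 1.
step 1: Δp = -0.01984, p = 0.60916
step 2: Δp = -0.01682, p = 0.59234
step 3: Δp = -0.01438, p = 0.57796
step 4: Δp = -0.01239, p = 0.56557

0.566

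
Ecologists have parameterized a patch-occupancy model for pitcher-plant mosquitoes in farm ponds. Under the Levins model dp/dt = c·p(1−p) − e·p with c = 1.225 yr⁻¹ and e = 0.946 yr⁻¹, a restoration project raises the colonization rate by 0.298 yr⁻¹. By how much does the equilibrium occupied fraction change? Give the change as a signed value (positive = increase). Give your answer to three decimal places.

Before: p* = 1 − 0.946/1.225 = 0.2278.
After the change, c = 1.523, e = 0.946, so p* = 1 − 0.946/1.523 = 0.3789.
Δp* = 0.3789 − 0.2278 = +0.1511.

0.151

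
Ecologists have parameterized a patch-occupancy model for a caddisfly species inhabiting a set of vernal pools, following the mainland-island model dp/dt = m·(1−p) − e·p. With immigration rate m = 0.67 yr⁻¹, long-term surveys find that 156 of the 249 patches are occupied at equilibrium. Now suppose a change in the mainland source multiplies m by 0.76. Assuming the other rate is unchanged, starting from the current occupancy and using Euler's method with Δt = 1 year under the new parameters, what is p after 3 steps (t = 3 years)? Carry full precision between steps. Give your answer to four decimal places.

0.5605

Observed p* = 156/249 = 0.62651.
Balance m(1−p*) = e·p* gives e = m(1−p*)/p* = 0.67×0.37349/0.62651 = 0.39942.
Starting from p₀ = 0.62651; update p ← p + (dp/dt)·Δt with the new parameters.
  1  |  dp/dt·Δt = -0.060058  |  p_1 = 0.566448
  2  |  dp/dt·Δt = -0.005488  |  p_2 = 0.560960
  3  |  dp/dt·Δt = -0.000501  |  p_3 = 0.560459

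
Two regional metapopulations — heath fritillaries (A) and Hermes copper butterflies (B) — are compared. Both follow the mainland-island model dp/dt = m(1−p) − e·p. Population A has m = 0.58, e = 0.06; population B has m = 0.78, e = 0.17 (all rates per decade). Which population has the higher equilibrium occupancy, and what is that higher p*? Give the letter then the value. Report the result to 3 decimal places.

A: p*_A = m/(m+e) = 0.58/0.6400 = 0.9063.
B: p*_B = 0.78/0.9500 = 0.8211.
A is higher at 0.9063.

A, 0.906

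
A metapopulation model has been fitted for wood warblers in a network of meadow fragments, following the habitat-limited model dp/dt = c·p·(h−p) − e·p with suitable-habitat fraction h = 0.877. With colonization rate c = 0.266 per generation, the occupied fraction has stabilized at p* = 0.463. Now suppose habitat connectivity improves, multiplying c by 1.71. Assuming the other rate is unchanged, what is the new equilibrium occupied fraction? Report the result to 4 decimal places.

0.6349

Balance c(h−p*) = e gives e = 0.266×(0.877 − 0.46300) = 0.11012.
New p* = 0.877 − e/c = 0.877 − 0.11012/0.45486 = 0.63490.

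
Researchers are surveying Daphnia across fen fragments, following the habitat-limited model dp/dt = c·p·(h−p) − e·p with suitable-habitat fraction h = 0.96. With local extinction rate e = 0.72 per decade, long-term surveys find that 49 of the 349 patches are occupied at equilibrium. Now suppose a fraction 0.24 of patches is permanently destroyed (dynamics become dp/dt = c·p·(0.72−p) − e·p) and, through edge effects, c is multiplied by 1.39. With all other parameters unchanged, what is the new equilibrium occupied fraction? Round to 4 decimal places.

0.1304

Observed p* = 49/349 = 0.14040.
Balance c(h−p*) = e gives c = e/(0.96 − 0.14040) = 0.72/0.81960 = 0.87848.
New p* = 0.72 − e/c = 0.72 − 0.72000/1.22109 = 0.13036.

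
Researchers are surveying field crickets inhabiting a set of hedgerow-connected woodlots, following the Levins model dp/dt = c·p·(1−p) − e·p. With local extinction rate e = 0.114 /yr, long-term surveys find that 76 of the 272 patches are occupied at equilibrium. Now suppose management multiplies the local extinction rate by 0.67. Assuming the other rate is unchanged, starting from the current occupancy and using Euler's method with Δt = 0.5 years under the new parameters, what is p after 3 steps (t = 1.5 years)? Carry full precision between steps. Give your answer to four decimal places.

Observed p* = 76/272 = 0.27941.
Balance c(1−p*) = e gives c = e/(1 − 0.27941) = 0.114/0.72059 = 0.15820.
Starting from p₀ = 0.27941; update p ← p + (dp/dt)·Δt with the new parameters.
step 1: Δp = +0.00526, p = 0.28467
step 2: Δp = +0.00524, p = 0.28990
step 3: Δp = +0.00521, p = 0.29512

0.2951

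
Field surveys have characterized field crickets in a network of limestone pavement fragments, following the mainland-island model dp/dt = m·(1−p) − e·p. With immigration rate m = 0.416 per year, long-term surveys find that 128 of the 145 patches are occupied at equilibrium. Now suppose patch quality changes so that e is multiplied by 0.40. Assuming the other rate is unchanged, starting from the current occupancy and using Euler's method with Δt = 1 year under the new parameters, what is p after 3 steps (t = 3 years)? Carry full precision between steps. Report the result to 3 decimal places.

0.938

Observed p* = 128/145 = 0.88276.
Balance m(1−p*) = e·p* gives e = m(1−p*)/p* = 0.416×0.11724/0.88276 = 0.05525.
Starting from p₀ = 0.88276; update p ← p + (dp/dt)·Δt with the new parameters.
step 1: Δp = +0.02926, p = 0.91202
step 2: Δp = +0.01644, p = 0.92847
step 3: Δp = +0.00924, p = 0.93770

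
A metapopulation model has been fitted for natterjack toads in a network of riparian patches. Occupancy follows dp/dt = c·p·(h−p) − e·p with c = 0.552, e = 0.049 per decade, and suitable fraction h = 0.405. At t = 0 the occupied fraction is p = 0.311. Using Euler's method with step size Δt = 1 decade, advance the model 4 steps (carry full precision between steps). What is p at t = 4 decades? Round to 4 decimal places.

Update rule: p ← p + [c·p·(h−p) − e·p]·Δt with Δt = 1.
  1  |  dp/dt·Δt = +0.000898  |  p_1 = 0.311898
  2  |  dp/dt·Δt = +0.000746  |  p_2 = 0.312644
  3  |  dp/dt·Δt = +0.000619  |  p_3 = 0.313263
  4  |  dp/dt·Δt = +0.000513  |  p_4 = 0.313777

0.3138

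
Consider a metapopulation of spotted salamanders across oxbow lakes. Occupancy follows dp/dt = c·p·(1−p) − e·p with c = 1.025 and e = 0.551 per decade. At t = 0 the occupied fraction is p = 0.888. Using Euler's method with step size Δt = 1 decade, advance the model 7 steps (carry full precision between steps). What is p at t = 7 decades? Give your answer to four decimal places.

Update rule: p ← p + [c·p·(1−p) − e·p]·Δt with Δt = 1.
p: 0.88800 → 0.50065  (Δp = -0.38735)
p: 0.50065 → 0.48104  (Δp = -0.01961)
p: 0.48104 → 0.47187  (Δp = -0.00917)
p: 0.47187 → 0.46731  (Δp = -0.00456)
p: 0.46731 → 0.46498  (Δp = -0.00233)
p: 0.46498 → 0.46377  (Δp = -0.00121)
p: 0.46377 → 0.46314  (Δp = -0.00063)

0.4631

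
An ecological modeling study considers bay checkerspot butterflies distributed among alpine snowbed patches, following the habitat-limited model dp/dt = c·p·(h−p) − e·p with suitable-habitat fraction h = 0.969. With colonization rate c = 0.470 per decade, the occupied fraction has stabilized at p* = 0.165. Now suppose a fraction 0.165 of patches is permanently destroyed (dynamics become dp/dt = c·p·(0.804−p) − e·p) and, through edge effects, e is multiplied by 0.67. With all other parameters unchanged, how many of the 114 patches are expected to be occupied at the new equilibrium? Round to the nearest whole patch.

30

Balance c(h−p*) = e gives e = 0.470×(0.969 − 0.16500) = 0.37788.
New p* = 0.804 − e/c = 0.804 − 0.25318/0.47000 = 0.26532.
Expected occupied = 114 × 0.26532 = 30.25 ≈ 30.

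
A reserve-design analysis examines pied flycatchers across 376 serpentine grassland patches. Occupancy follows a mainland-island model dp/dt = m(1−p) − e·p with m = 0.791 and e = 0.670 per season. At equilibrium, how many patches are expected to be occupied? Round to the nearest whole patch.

204

p* = m/(m+e) = 0.791/1.4610 = 0.5414.
Expected occupied patches = N × p* = 376 × 0.5414 = 203.57 ≈ 204.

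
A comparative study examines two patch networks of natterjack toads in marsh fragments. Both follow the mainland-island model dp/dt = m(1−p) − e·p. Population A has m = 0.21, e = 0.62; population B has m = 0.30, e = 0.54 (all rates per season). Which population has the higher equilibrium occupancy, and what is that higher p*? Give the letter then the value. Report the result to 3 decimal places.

B, 0.357

A: p*_A = m/(m+e) = 0.21/0.8300 = 0.2530.
B: p*_B = 0.30/0.8400 = 0.3571.
B is higher at 0.3571.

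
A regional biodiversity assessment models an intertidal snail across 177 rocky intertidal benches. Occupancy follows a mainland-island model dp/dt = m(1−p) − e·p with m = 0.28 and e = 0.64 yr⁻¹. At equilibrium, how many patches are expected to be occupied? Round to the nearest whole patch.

54

p* = m/(m+e) = 0.28/0.9200 = 0.3043.
Expected occupied patches = N × p* = 177 × 0.3043 = 53.87 ≈ 54.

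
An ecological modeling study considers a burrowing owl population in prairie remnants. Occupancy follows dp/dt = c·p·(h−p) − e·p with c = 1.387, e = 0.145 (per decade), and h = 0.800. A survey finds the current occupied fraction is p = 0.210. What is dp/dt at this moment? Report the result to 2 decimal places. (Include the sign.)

Colonization term: c·p·(h−p) = 1.387×0.210×0.5900 = 0.17185.
Extinction term: e·p = 0.03045.
dp/dt = 0.17185 − 0.03045 = 0.14140.

0.14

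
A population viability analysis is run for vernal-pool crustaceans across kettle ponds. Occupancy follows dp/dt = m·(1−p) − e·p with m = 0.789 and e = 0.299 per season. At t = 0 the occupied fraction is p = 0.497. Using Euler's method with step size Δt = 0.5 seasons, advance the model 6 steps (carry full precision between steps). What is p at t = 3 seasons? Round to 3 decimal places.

Update rule: p ← p + [m·(1−p) − e·p]·Δt with Δt = 0.5.
  1  |  dp/dt·Δt = +0.124132  |  p_1 = 0.621132
  2  |  dp/dt·Δt = +0.056604  |  p_2 = 0.677736
  3  |  dp/dt·Δt = +0.025812  |  p_3 = 0.703548
  4  |  dp/dt·Δt = +0.011770  |  p_4 = 0.715318
  5  |  dp/dt·Δt = +0.005367  |  p_5 = 0.720685
  6  |  dp/dt·Δt = +0.002447  |  p_6 = 0.723132

0.723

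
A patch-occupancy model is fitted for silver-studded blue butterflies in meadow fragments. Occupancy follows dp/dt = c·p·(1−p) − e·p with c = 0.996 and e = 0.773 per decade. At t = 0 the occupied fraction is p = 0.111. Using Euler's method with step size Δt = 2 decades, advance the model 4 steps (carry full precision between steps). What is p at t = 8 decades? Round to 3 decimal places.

Update rule: p ← p + [c·p·(1−p) − e·p]·Δt with Δt = 2.
p: 0.11100 → 0.13596  (Δp = +0.02496)
p: 0.13596 → 0.15978  (Δp = +0.02382)
p: 0.15978 → 0.18019  (Δp = +0.02041)
p: 0.18019 → 0.19587  (Δp = +0.01569)

0.196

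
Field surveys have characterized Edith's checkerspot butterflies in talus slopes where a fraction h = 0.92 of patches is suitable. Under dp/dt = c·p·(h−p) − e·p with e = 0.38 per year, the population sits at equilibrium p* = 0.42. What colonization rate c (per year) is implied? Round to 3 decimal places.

At equilibrium c(h−p*) = e, so c = e/(h−p*).
c = 0.38/(0.92 − 0.42) = 0.38/0.5000 = 0.7600.

0.760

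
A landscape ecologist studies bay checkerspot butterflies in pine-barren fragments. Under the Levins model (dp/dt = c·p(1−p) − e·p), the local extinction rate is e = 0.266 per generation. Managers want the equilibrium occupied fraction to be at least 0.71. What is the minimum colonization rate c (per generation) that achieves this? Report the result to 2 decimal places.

0.92

p* = 1 − e/c ≥ 0.71 requires e/c ≤ 0.2900, i.e. c ≥ e/0.2900.
c_min = 0.266/0.2900 = 0.9172.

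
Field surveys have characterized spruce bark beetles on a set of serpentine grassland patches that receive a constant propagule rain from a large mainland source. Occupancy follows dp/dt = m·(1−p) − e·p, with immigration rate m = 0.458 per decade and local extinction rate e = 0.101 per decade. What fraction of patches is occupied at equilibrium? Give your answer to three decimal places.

0.819

At equilibrium the propagule rain into empty patches balances local extinction: m(1−p*) = e·p*.
p* = m/(m+e) = 0.458/(0.458+0.101) = 0.458/0.5590 = 0.8193.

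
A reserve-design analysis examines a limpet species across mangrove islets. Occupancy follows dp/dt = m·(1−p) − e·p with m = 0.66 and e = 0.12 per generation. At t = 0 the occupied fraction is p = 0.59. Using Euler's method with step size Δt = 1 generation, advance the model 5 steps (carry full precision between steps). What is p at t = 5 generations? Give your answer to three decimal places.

Update rule: p ← p + [m·(1−p) − e·p]·Δt with Δt = 1.
step 1: Δp = +0.19980, p = 0.78980
step 2: Δp = +0.04396, p = 0.83376
step 3: Δp = +0.00967, p = 0.84343
step 4: Δp = +0.00213, p = 0.84555
step 5: Δp = +0.00047, p = 0.84602

0.846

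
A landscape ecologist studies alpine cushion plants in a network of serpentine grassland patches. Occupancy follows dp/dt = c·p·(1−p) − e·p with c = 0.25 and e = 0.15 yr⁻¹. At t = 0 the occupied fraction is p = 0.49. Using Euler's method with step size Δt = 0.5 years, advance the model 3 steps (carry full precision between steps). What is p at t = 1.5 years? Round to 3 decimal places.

Update rule: p ← p + [c·p·(1−p) − e·p]·Δt with Δt = 0.5.
  1  |  dp/dt·Δt = -0.005512  |  p_1 = 0.484488
  2  |  dp/dt·Δt = -0.005117  |  p_2 = 0.479371
  3  |  dp/dt·Δt = -0.004756  |  p_3 = 0.474615

0.475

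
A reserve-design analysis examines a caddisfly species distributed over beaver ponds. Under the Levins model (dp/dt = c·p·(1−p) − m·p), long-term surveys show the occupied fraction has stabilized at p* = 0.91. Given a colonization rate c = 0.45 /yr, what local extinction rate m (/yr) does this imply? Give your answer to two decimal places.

At equilibrium c(1−p*) = m.
m = 0.45 × (1 − 0.91) = 0.45 × 0.0900 = 0.0405.

0.04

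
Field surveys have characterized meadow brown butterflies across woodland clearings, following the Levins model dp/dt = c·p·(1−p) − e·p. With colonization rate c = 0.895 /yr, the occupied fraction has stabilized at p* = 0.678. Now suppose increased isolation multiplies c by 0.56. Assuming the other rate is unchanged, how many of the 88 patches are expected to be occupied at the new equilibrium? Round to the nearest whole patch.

Balance c(1−p*) = e gives e = 0.895×(1 − 0.67800) = 0.28819.
New p* = 1 − e/c = 1 − 0.28819/0.50120 = 0.42500.
Expected occupied = 88 × 0.42500 = 37.40 ≈ 37.

37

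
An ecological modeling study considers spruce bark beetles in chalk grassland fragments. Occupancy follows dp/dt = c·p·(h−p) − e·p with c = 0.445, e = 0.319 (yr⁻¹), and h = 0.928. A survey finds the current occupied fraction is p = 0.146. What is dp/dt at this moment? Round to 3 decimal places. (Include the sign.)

0.004

Colonization term: c·p·(h−p) = 0.445×0.146×0.7820 = 0.05081.
Extinction term: e·p = 0.04657.
dp/dt = 0.05081 − 0.04657 = 0.00423.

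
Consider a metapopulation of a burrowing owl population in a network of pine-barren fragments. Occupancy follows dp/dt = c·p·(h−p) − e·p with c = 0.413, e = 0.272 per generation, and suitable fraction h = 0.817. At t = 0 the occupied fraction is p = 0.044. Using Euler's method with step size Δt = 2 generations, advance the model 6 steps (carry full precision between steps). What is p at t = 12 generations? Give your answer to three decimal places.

Update rule: p ← p + [c·p·(h−p) − e·p]·Δt with Δt = 2.
  1  |  dp/dt·Δt = +0.004158  |  p_1 = 0.048158
  2  |  dp/dt·Δt = +0.004385  |  p_2 = 0.052543
  3  |  dp/dt·Δt = +0.004594  |  p_3 = 0.057138
  4  |  dp/dt·Δt = +0.004779  |  p_4 = 0.061917
  5  |  dp/dt·Δt = +0.004935  |  p_5 = 0.066852
  6  |  dp/dt·Δt = +0.005055  |  p_6 = 0.071907

0.072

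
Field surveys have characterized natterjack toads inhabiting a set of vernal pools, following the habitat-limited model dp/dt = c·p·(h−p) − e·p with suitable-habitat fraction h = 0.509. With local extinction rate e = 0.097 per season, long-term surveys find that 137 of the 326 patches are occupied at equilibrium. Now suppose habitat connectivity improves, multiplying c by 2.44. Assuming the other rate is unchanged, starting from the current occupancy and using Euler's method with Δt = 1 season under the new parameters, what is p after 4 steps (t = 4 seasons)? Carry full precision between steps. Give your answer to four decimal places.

0.4725

Observed p* = 137/326 = 0.42025.
Balance c(h−p*) = e gives c = e/(0.509 − 0.42025) = 0.097/0.08875 = 1.09290.
Starting from p₀ = 0.42025; update p ← p + (dp/dt)·Δt with the new parameters.
step 1: Δp = +0.05870, p = 0.47895
step 2: Δp = -0.00807, p = 0.47087
step 3: Δp = +0.00220, p = 0.47307
step 4: Δp = -0.00057, p = 0.47251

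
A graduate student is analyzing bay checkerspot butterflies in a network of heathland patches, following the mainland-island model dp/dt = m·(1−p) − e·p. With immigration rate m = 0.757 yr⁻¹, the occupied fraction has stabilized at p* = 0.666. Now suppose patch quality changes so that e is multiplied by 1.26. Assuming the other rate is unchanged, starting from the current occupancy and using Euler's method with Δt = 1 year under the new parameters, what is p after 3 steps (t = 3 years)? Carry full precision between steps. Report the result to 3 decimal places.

Balance m(1−p*) = e·p* gives e = m(1−p*)/p* = 0.757×0.33400/0.66600 = 0.37964.
Starting from p₀ = 0.66600; update p ← p + (dp/dt)·Δt with the new parameters.
p: 0.66600 → 0.60026  (Δp = -0.06574)
p: 0.60026 → 0.61573  (Δp = +0.01547)
p: 0.61573 → 0.61209  (Δp = -0.00364)

0.612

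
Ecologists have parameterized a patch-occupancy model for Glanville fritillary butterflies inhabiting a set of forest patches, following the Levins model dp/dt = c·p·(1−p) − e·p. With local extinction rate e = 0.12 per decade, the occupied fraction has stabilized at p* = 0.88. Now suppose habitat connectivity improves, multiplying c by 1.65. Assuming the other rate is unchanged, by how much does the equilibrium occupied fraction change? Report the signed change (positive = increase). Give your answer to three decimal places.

Balance c(1−p*) = e gives c = e/(1 − 0.88000) = 0.12/0.12000 = 1.00000.
New p* = 1 − e/c = 1 − 0.12000/1.65000 = 0.92727.
Δp* = 0.92727 − 0.88000 = +0.04727.

0.047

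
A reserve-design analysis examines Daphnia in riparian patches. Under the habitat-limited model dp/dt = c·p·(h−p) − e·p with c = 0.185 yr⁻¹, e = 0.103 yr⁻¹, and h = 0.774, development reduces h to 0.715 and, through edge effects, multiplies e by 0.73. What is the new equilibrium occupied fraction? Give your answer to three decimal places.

Before: p* = h − e/c = 0.774 − 0.103/0.185 = 0.774 − 0.5568 = 0.2172.
After: c = 0.185, e = 0.07519, h = 0.715; p* = 0.715 − 0.07519/0.185 = 0.3086.

0.309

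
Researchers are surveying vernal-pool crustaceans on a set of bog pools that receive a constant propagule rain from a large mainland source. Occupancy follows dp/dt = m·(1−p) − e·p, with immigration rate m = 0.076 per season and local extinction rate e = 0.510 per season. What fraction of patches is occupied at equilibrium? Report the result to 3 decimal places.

Setting dp/dt = 0: m − m·p* = e·p*, so m = (m+e)·p*.
p* = m/(m+e) = 0.076/(0.076+0.510) = 0.076/0.5860 = 0.1297.

0.130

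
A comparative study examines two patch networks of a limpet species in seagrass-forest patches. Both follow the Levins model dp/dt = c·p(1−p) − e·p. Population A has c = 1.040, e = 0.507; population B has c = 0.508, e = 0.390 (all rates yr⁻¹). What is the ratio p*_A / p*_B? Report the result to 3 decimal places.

A: p*_A = 1 − 0.507/1.040 = 0.5125.
B: p*_B = 1 − 0.390/0.508 = 0.2323.
p*_A / p*_B = 0.5125/0.2323 = 2.2064.

2.206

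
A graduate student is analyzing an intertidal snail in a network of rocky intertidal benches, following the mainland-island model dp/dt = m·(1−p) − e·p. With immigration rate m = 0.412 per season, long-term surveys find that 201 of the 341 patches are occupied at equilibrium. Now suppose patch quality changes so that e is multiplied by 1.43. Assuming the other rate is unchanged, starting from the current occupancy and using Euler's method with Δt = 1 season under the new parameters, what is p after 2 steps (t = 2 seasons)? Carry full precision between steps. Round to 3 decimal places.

0.504

Observed p* = 201/341 = 0.58944.
Balance m(1−p*) = e·p* gives e = m(1−p*)/p* = 0.412×0.41056/0.58944 = 0.28697.
Starting from p₀ = 0.58944; update p ← p + (dp/dt)·Δt with the new parameters.
  1  |  dp/dt·Δt = -0.072734  |  p_1 = 0.516709
  2  |  dp/dt·Δt = -0.012921  |  p_2 = 0.503788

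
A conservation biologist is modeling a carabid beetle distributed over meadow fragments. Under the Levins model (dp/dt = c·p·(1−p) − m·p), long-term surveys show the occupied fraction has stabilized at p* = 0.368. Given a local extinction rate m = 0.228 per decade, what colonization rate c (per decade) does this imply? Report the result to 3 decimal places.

At equilibrium c(1−p*) = m, so c = m/(1−p*).
c = 0.228/(1 − 0.368) = 0.228/0.6320 = 0.3608.

0.361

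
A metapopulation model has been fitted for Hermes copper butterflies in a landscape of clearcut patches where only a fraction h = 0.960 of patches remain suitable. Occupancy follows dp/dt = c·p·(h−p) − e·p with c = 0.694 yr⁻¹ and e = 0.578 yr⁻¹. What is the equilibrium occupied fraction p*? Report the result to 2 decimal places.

Setting dp/dt = 0 and dividing by p* gives c·(h−p*) = e.
So p* = h − e/c = 0.960 − 0.578/0.694 = 0.960 − 0.8329 = 0.1271.

0.13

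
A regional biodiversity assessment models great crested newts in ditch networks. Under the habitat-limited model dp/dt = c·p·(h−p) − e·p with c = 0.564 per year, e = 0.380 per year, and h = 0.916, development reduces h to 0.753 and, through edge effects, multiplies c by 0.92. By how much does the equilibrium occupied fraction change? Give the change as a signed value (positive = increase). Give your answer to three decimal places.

-0.222

Before: p* = h − e/c = 0.916 − 0.380/0.564 = 0.916 − 0.6738 = 0.2422.
After: c = 0.51888, e = 0.38, h = 0.753; p* = 0.753 − 0.38/0.51888 = 0.0207.
Δp* = 0.0207 − 0.2422 = -0.2216.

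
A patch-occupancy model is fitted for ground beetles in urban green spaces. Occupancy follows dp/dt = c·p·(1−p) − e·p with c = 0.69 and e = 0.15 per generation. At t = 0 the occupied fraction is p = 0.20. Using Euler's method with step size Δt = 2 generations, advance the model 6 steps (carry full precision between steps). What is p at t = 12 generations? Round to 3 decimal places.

0.783

Update rule: p ← p + [c·p·(1−p) − e·p]·Δt with Δt = 2.
step 1: Δp = +0.16080, p = 0.36080
step 2: Δp = +0.21002, p = 0.57082
step 3: Δp = +0.16683, p = 0.73765
step 4: Δp = +0.04576, p = 0.78342
step 5: Δp = -0.00087, p = 0.78254
step 6: Δp = +0.00007, p = 0.78261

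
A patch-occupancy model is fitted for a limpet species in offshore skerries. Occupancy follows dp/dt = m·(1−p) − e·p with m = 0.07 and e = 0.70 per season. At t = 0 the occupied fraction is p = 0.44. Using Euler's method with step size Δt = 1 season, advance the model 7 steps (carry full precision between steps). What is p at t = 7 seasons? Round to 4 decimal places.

Update rule: p ← p + [m·(1−p) − e·p]·Δt with Δt = 1.
p: 0.44000 → 0.17120  (Δp = -0.26880)
p: 0.17120 → 0.10938  (Δp = -0.06182)
p: 0.10938 → 0.09516  (Δp = -0.01422)
p: 0.09516 → 0.09189  (Δp = -0.00327)
p: 0.09189 → 0.09113  (Δp = -0.00075)
p: 0.09113 → 0.09096  (Δp = -0.00017)
p: 0.09096 → 0.09092  (Δp = -0.00004)

0.0909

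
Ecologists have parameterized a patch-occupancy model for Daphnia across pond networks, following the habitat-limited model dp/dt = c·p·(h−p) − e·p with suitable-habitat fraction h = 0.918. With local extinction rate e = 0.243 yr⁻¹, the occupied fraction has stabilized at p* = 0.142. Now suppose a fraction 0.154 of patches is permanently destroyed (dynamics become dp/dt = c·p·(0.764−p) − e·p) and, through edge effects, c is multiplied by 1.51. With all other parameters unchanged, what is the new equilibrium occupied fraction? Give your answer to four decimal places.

Balance c(h−p*) = e gives c = e/(0.918 − 0.14200) = 0.243/0.77600 = 0.31314.
New p* = 0.764 − e/c = 0.764 − 0.24300/0.47284 = 0.25008.

0.2501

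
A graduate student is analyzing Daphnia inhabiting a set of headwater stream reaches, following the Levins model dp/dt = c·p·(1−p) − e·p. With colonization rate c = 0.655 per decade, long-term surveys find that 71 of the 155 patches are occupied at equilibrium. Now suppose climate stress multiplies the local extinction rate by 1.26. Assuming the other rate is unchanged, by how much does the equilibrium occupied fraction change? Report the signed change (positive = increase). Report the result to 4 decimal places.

-0.1409

Observed p* = 71/155 = 0.45806.
Balance c(1−p*) = e gives e = 0.655×(1 − 0.45806) = 0.35497.
New p* = 1 − e/c = 1 − 0.44726/0.65500 = 0.31716.
Δp* = 0.31716 − 0.45806 = -0.14090.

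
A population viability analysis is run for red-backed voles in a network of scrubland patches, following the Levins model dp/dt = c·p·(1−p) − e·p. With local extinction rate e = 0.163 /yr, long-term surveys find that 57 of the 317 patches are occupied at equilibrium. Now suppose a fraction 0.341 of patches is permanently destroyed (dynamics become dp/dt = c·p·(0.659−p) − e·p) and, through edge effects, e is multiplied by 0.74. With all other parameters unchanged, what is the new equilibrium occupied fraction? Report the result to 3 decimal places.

0.052

Observed p* = 57/317 = 0.17981.
Balance c(1−p*) = e gives c = e/(1 − 0.17981) = 0.163/0.82019 = 0.19873.
New p* = 0.659 − e/c = 0.659 − 0.12062/0.19873 = 0.05205.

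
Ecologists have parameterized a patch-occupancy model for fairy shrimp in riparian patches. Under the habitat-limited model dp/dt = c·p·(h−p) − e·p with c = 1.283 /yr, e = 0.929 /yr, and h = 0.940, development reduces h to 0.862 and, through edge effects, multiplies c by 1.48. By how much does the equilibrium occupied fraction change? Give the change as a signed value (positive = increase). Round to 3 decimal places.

0.157

Before: p* = h − e/c = 0.940 − 0.929/1.283 = 0.940 − 0.7241 = 0.2159.
After: c = 1.89884, e = 0.929, h = 0.862; p* = 0.862 − 0.929/1.89884 = 0.3728.
Δp* = 0.3728 − 0.2159 = +0.1568.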